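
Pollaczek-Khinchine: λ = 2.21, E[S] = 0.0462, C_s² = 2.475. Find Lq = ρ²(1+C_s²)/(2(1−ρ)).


ρ = λ·E[S] = 2.21·0.0462 = 0.1021
Lq = ρ²(1+C_s²)/(2(1−ρ)) = 0.01042·(1+2.475)/(2·0.8979)
= 0.01042·3.4750/1.7958 = 0.02017

Final: 0.02017


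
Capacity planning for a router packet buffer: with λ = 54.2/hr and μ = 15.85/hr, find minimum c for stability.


Stability requires cμ > λ ⇔ c > λ/μ.
λ/μ = 54.2/15.85 = 3.4196
Minimum integer c = ⌊3.4196⌋ + 1 = 4
Check: 4·15.85 = 63.40 > 54.2, while 3·15.85 = 47.55 ≤ 54.2

Final: 4 servers


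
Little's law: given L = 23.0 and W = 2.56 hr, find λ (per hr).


λ = L/W = 23.0/2.56 = 8.9844 /hr

Final: 8.9844 /hr


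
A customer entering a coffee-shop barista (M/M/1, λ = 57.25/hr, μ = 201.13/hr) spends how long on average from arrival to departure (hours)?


W = 1/(μ−λ) = 1/(201.13 − 57.25) = 1/143.88 = 0.006950 hr

Final: 0.006950 hr


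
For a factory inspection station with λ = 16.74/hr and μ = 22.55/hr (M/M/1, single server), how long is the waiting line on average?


ρ = 16.74/22.55 = 0.7424
Lq = ρ²/(1−ρ) = 0.5511/0.2576 = 2.1389

Final: 2.1389


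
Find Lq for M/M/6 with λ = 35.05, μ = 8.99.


a = λ/μ = 3.8988; ρ = a/6 = 0.6498
P₀ = 0.018713
Lq = P₀·a^c·ρ / (c!·(1−ρ)²) = 0.018713·3512.12515·0.6498/(720·0.12264)
= 0.48363

Final: 0.48363


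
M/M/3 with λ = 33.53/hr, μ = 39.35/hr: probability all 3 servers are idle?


a = λ/μ = 33.53/39.35 = 0.8521; ρ = a/c = 0.2840
Σ_{k=0}^{2} a^k/k! (terms k=0..2) = 1.00000 + 0.85210 + 0.36303 = 2.21513
Tail: a^3/(3!(1−ρ)) = 0.61868/(6·0.7160) = 0.14402
P₀ = 1/(2.21513 + 0.14402) = 1/2.35915 = 0.423881

Final: 0.423881


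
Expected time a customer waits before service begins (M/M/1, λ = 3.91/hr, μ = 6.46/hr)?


ρ = 3.91/6.46 = 0.6053
Wq = ρ/(μ−λ) = 0.6053/(6.46 − 3.91) = 0.6053/2.55 = 0.2374 hr

Final: 0.2374 hr


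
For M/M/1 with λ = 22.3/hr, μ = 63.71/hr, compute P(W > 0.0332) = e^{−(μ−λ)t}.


W ~ Exponential(μ−λ) for M/M/1.
μ − λ = 63.71 − 22.3 = 41.4100
P(W > t) = e^{−(μ−λ)t} = e^{−1.3748} = 0.252887

Final: 0.252887


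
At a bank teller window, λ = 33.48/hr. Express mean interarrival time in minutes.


Mean interarrival time = 1/λ = 1/33.48 hour = 0.02987 hour
In minutes: 0.02987 × 60 = 1.7921 min

Final: 1.7921 min


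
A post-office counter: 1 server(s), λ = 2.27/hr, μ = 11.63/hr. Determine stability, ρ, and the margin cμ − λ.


Total capacity cμ = 1·11.63 = 11.63/hr
ρ = λ/(cμ) = 2.27/11.63 = 0.1952
Stable ⇔ ρ < 1: YES
Spare capacity = cμ − λ = 11.63 − 2.27 = 9.36/hr

Final: ρ = 0.1952; stable; margin = 9.36/hr


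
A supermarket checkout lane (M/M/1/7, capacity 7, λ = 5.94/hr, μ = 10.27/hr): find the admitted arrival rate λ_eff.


ρ = 0.5784; P_K = (1−ρ)ρ^7/(1−ρ^8) = 0.009245
λ_eff = λ(1 − P_K) = 5.94·(1 − 0.009245) = 5.94·0.990755 = 5.8851 /hr

Final: 5.8851 /hr


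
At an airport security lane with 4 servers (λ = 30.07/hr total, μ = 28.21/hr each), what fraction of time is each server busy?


ρ = λ/(cμ) = 30.07/(4·28.21) = 30.07/112.84 = 0.2665

Final: 0.2665


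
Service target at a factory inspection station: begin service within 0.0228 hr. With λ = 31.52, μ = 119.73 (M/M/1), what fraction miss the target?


ρ = 31.52/119.73 = 0.2633
P(Wq > t) = ρ·e^{−(μ−λ)t} = 0.2633·e^{−2.0112}
= 0.2633·0.133830 = 0.035232

Final: 0.035232


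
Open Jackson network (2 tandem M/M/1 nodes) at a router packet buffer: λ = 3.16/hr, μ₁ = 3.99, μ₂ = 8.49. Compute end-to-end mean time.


Each node sees arrival rate λ = 3.16/hr (tandem ⇒ throughput preserved).
W₁ = 1/(μ₁−λ) = 1/(3.99−3.16) = 1.20482 hr
W₂ = 1/(μ₂−λ) = 1/(8.49−3.16) = 0.18762 hr
W_total = W₁ + W₂ = 1.20482 + 0.18762 = 1.39244 hr

Final: 1.39244 hr


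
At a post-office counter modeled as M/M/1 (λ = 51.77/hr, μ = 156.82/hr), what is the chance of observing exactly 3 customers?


ρ = 51.77/156.82 = 0.3301
P_n = (1−ρ)·ρ^n = (1 − 0.3301)·0.3301^3 = 0.6699·0.035977 = 0.024100

Final: 0.024100


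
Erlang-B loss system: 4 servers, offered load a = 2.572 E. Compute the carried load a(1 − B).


B(4,2.572) = 0.158022 (Erlang-B)
Carried load = a(1 − B) = 2.572·(1 − 0.158022) = 2.572·0.841978 = 2.1656 E

Final: 2.1656 Erlangs


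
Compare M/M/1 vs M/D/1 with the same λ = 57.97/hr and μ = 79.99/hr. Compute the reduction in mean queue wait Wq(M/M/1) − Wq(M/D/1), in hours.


ρ = 57.97/79.99 = 0.7247
Wq(M/M/1) = ρ/(μ−λ) = 0.7247/22.02 = 0.03291 hr
Wq(M/D/1) = ρ/(2(μ−λ)) = 0.01646 hr
Savings = 0.03291 − 0.01646 = 0.01646 hr

Final: 0.01646 hr


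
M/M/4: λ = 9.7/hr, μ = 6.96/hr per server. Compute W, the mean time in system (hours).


a = 1.3937; ρ = 0.3484; P₀ = 0.246471
Lq = P₀·a^c·ρ/(c!(1−ρ)²) = 0.03180
Wq = Lq/λ = 0.03180/9.7 = 0.003278 hr
W = Wq + 1/μ = 0.003278 + 0.14368 = 0.14696 hr

Final: 0.14696 hr


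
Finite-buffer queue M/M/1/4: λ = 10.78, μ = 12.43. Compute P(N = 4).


ρ = λ/μ = 10.78/12.43 = 0.8673
P_K = (1−ρ)ρ^K/(1−ρ^(K+1)) = (0.1327·0.565706)/(1 − 0.490612)
= 0.075094/0.509388 = 0.147419

Final: 0.147419


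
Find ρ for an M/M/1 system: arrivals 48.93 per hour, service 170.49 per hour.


ρ = λ/μ = 48.93/170.49 = 0.2870

Final: 0.2870


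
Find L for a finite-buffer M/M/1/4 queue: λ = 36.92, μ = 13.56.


ρ = 36.92/13.56 = 2.7227
L = ρ[1 − (K+1)ρ^K + Kρ^(K+1)] / [(1−ρ)(1−ρ^(K+1))]
Numerator: 2.7227·(1 − 5·54.955101 + 4·149.627016) = 884.153836
Denominator: (-1.7227)·(-148.627016) = 256.041821
L = 884.153836/256.041821 = 3.4532

Final: 3.4532


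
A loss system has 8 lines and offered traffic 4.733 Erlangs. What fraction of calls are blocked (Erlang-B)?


B(c,a) = (a^c/c!) / Σ_{k=0}^{c} a^k/k!
a^8/8! = 6.245562
Σ terms (k=0..8): 1.00000 + 4.73300 + 11.20064 + 17.67088 + 20.90907 + 19.79253 + 15.61301 + 10.55662 + 6.24556 = 107.721320
B = 6.245562/107.721320 = 0.057979

Final: 0.057979


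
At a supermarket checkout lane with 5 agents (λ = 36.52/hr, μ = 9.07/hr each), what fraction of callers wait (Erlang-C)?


a = λ/μ = 4.0265; ρ = a/5 = 0.8053
P₀ = 0.012460 (from M/M/c formula)
C(c,a) = [a^c/(c!(1−ρ))]·P₀ = [1058.32099/(120·0.1947)]·0.012460
= 45.29526·0.012460 = 0.564361

Final: 0.564361


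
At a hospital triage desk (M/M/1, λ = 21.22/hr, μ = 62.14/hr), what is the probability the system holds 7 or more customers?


ρ = 21.22/62.14 = 0.3415
P(N ≥ n) = ρ^n = 0.3415^7 = 0.0005415

Final: 0.0005415


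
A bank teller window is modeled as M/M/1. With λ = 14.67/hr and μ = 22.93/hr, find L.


ρ = λ/μ = 14.67/22.93 = 0.6398
L = ρ/(1−ρ) = 0.6398/(1 − 0.6398) = 0.6398/0.3602 = 1.7760

Final: 1.7760


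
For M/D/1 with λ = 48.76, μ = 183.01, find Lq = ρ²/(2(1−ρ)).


ρ = 48.76/183.01 = 0.2664
M/D/1: Lq = ρ²/(2(1−ρ)) = 0.07099/(2·0.7336) = 0.04838

Final: 0.04838


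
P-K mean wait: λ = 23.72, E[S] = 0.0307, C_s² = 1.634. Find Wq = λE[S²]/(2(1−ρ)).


ρ = λ·E[S] = 23.72·0.0307 = 0.7282
E[S²] = E[S]²(1+C_s²) = 0.0307²·(1+1.634) = 0.002483
Wq = λ·E[S²]/(2(1−ρ)) = 23.72·0.002483/(2·0.2718) = 0.10833 hr

Final: 0.10833 hr


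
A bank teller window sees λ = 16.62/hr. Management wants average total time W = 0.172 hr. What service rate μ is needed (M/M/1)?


W = 1/(μ−λ) ⇒ μ − λ = 1/W = 1/0.172 = 5.8140
μ = λ + 1/W = 16.62 + 5.8140 = 22.4340 per hr

Final: 22.4340 /hr


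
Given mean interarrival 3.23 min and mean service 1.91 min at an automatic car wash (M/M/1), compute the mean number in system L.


λ = 60/3.23 = 18.5759 /hr
μ = 60/1.91 = 31.4136 /hr
ρ = λ/μ = 18.5759/31.4136 = 0.5913
L = ρ/(1−ρ) = 0.5913/0.4087 = 1.4470

Final: 1.4470


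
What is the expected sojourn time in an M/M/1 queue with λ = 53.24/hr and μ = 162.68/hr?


W = 1/(μ−λ) = 1/(162.68 − 53.24) = 1/109.44 = 0.009137 hr

Final: 0.009137 hr


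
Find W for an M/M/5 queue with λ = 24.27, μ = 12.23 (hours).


a = 1.9845; ρ = 0.3969; P₀ = 0.136473
Lq = P₀·a^c·ρ/(c!(1−ρ)²) = 0.03819
Wq = Lq/λ = 0.03819/24.27 = 0.001574 hr
W = Wq + 1/μ = 0.001574 + 0.08177 = 0.08334 hr

Final: 0.08334 hr


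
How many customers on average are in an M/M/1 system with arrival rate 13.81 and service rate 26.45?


ρ = λ/μ = 13.81/26.45 = 0.5221
L = ρ/(1−ρ) = 0.5221/(1 − 0.5221) = 0.5221/0.4779 = 1.0926

Final: 1.0926


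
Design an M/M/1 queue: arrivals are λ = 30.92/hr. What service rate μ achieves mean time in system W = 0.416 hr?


W = 1/(μ−λ) ⇒ μ − λ = 1/W = 1/0.416 = 2.4038
μ = λ + 1/W = 30.92 + 2.4038 = 33.3238 per hr

Final: 33.3238 /hr


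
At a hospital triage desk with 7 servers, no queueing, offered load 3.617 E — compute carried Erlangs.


B(7,3.617) = 0.044573 (Erlang-B)
Carried load = a(1 − B) = 3.617·(1 − 0.044573) = 3.617·0.955427 = 3.4558 E

Final: 3.4558 Erlangs


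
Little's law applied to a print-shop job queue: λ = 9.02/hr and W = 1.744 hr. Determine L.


L = λW = 9.02·1.744 = 15.7309

Final: 15.7309


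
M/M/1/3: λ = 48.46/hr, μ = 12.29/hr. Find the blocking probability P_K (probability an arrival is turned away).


ρ = λ/μ = 48.46/12.29 = 3.9430
P_K = (1−ρ)ρ^K/(1−ρ^(K+1)) = (-2.9430·61.304814)/(1 − 241.727526)
= -180.422712/-240.727526 = 0.749489

Final: 0.749489


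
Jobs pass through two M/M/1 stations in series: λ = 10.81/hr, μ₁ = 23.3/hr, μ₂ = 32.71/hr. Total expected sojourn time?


Each node sees arrival rate λ = 10.81/hr (tandem ⇒ throughput preserved).
W₁ = 1/(μ₁−λ) = 1/(23.3−10.81) = 0.08006 hr
W₂ = 1/(μ₂−λ) = 1/(32.71−10.81) = 0.04566 hr
W_total = W₁ + W₂ = 0.08006 + 0.04566 = 0.12573 hr

Final: 0.12573 hr


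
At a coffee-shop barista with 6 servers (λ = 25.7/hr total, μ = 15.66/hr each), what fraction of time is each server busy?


ρ = λ/(cμ) = 25.7/(6·15.66) = 25.7/93.96 = 0.2735

Final: 0.2735


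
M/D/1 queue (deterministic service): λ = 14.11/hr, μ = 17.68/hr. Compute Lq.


ρ = 14.11/17.68 = 0.7981
M/D/1: Lq = ρ²/(2(1−ρ)) = 0.6369/(2·0.2019) = 1.57715

Final: 1.57715


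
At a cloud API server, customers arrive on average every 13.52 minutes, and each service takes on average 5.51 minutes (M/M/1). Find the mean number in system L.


λ = 60/13.52 = 4.4379 /hr
μ = 60/5.51 = 10.8893 /hr
ρ = λ/μ = 4.4379/10.8893 = 0.4075
L = ρ/(1−ρ) = 0.4075/0.5925 = 0.6879

Final: 0.6879


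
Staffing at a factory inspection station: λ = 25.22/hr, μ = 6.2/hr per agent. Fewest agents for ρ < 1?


Stability requires cμ > λ ⇔ c > λ/μ.
λ/μ = 25.22/6.2 = 4.0677
Minimum integer c = ⌊4.0677⌋ + 1 = 5
Check: 5·6.2 = 31.00 > 25.22, while 4·6.2 = 24.80 ≤ 25.22

Final: 5 servers


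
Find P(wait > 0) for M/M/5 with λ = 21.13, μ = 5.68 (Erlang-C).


a = λ/μ = 3.7201; ρ = a/5 = 0.7440
P₀ = 0.019458 (from M/M/c formula)
C(c,a) = [a^c/(c!(1−ρ))]·P₀ = [712.45232/(120·0.2560)]·0.019458
= 23.19308·0.019458 = 0.451291

Final: 0.451291


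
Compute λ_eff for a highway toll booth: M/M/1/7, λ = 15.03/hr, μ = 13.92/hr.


ρ = 1.0797; P_K = (1−ρ)ρ^7/(1−ρ^8) = 0.161005
λ_eff = λ(1 − P_K) = 15.03·(1 − 0.161005) = 15.03·0.838995 = 12.6101 /hr

Final: 12.6101 /hr


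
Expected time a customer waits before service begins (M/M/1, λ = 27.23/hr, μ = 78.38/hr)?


ρ = 27.23/78.38 = 0.3474
Wq = ρ/(μ−λ) = 0.3474/(78.38 − 27.23) = 0.3474/51.15 = 0.006792 hr

Final: 0.006792 hr


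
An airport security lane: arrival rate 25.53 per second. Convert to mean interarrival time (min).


Mean interarrival time = 1/λ = 1/25.53 second = 0.03917 second
In minutes: 0.03917 × 0.0166667 = 0.0006528 min

Final: 0.0006528 min


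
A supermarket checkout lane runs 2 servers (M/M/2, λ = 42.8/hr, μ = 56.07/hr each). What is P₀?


a = λ/μ = 42.8/56.07 = 0.7633; ρ = a/c = 0.3817
Σ_{k=0}^{1} a^k/k! (terms k=0..1) = 1.00000 + 0.76333 = 1.76333
Tail: a^2/(2!(1−ρ)) = 0.58268/(2·0.6183) = 0.47117
P₀ = 1/(1.76333 + 0.47117) = 1/2.23450 = 0.447528

Final: 0.447528


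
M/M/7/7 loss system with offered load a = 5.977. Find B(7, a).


B(c,a) = (a^c/c!) / Σ_{k=0}^{c} a^k/k!
a^7/7! = 54.069488
Σ terms (k=0..7): 1.00000 + 5.97700 + 17.86226 + 35.58758 + 53.17675 + 63.56749 + 63.32381 + 54.06949 = 294.564382
B = 54.069488/294.564382 = 0.183557

Final: 0.183557


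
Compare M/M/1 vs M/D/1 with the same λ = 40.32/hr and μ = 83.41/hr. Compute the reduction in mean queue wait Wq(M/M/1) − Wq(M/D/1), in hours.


ρ = 40.32/83.41 = 0.4834
Wq(M/M/1) = ρ/(μ−λ) = 0.4834/43.09 = 0.01122 hr
Wq(M/D/1) = ρ/(2(μ−λ)) = 0.005609 hr
Savings = 0.01122 − 0.005609 = 0.005609 hr

Final: 0.005609 hr


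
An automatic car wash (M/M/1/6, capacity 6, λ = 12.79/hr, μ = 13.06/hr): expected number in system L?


ρ = 12.79/13.06 = 0.9793
L = ρ[1 − (K+1)ρ^K + Kρ^(K+1)] / [(1−ρ)(1−ρ^(K+1))]
Numerator: 0.9793·(1 − 7·0.882194 + 6·0.863956) = 0.008203
Denominator: (0.02067)·(0.136044) = 0.002813
L = 0.008203/0.002813 = 2.9165

Final: 2.9165


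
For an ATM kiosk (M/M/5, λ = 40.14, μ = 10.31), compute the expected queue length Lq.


a = λ/μ = 3.8933; ρ = a/5 = 0.7787
P₀ = 0.015253
Lq = P₀·a^c·ρ / (c!·(1−ρ)²) = 0.015253·894.52713·0.7787/(120·0.04899)
= 1.80721

Final: 1.80721


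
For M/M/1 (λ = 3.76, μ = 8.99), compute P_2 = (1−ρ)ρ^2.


ρ = 3.76/8.99 = 0.4182
P_n = (1−ρ)·ρ^n = (1 − 0.4182)·0.4182^2 = 0.5818·0.174927 = 0.101765

Final: 0.101765


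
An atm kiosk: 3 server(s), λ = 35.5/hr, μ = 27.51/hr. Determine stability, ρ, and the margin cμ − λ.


Total capacity cμ = 3·27.51 = 82.53/hr
ρ = λ/(cμ) = 35.5/82.53 = 0.4301
Stable ⇔ ρ < 1: YES
Spare capacity = cμ − λ = 82.53 − 35.5 = 47.03/hr

Final: ρ = 0.4301; stable; margin = 47.03/hr


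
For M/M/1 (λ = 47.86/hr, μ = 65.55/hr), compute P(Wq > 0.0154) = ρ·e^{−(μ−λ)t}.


ρ = 47.86/65.55 = 0.7301
P(Wq > t) = ρ·e^{−(μ−λ)t} = 0.7301·e^{−0.2724}
= 0.7301·0.761530 = 0.556015

Final: 0.556015


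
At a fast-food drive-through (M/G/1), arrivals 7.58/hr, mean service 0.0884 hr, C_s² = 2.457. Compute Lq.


ρ = λ·E[S] = 7.58·0.0884 = 0.6701
Lq = ρ²(1+C_s²)/(2(1−ρ)) = 0.4490·(1+2.457)/(2·0.3299)
= 0.4490·3.4570/0.6599 = 2.35230

Final: 2.35230


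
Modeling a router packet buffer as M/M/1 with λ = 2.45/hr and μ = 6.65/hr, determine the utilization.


ρ = λ/μ = 2.45/6.65 = 0.3684

Final: 0.3684


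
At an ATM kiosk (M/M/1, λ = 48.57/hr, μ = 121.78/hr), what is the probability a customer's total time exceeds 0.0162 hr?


W ~ Exponential(μ−λ) for M/M/1.
μ − λ = 121.78 − 48.57 = 73.2100
P(W > t) = e^{−(μ−λ)t} = e^{−1.1860} = 0.305440

Final: 0.305440


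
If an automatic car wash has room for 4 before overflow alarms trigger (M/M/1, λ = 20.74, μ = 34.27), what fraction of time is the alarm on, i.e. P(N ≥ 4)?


ρ = 20.74/34.27 = 0.6052
P(N ≥ n) = ρ^n = 0.6052^4 = 0.134146

Final: 0.134146


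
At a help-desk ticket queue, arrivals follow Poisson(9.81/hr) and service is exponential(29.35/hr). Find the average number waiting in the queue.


ρ = 9.81/29.35 = 0.3342
Lq = ρ²/(1−ρ) = 0.1117/0.6658 = 0.1678

Final: 0.1678


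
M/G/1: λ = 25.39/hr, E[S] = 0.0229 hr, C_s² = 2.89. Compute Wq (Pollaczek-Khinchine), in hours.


ρ = λ·E[S] = 25.39·0.0229 = 0.5814
E[S²] = E[S]²(1+C_s²) = 0.0229²·(1+2.89) = 0.002040
Wq = λ·E[S²]/(2(1−ρ)) = 25.39·0.002040/(2·0.4186) = 0.06187 hr

Final: 0.06187 hr


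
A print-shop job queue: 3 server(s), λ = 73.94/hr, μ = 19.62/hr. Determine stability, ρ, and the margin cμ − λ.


Total capacity cμ = 3·19.62 = 58.86/hr
ρ = λ/(cμ) = 73.94/58.86 = 1.2562
Stable ⇔ ρ < 1: NO
Spare capacity = cμ − λ = 58.86 − 73.94 = -15.08/hr

Final: ρ = 1.2562; unstable; margin = -15.08/hr


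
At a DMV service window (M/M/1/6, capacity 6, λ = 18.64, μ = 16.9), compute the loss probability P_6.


ρ = λ/μ = 18.64/16.9 = 1.1030
P_K = (1−ρ)ρ^K/(1−ρ^(K+1)) = (-0.1030·1.800343)/(1 − 1.985704)
= -0.185361/-0.985704 = 0.188049

Final: 0.188049


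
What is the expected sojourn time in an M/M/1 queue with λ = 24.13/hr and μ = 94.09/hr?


W = 1/(μ−λ) = 1/(94.09 − 24.13) = 1/69.96 = 0.01429 hr

Final: 0.01429 hr


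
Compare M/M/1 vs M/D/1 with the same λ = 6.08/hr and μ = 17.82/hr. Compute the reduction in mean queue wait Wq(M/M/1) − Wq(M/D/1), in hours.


ρ = 6.08/17.82 = 0.3412
Wq(M/M/1) = ρ/(μ−λ) = 0.3412/11.74 = 0.02906 hr
Wq(M/D/1) = ρ/(2(μ−λ)) = 0.01453 hr
Savings = 0.02906 − 0.01453 = 0.01453 hr

Final: 0.01453 hr


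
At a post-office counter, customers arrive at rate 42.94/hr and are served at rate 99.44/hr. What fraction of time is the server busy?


ρ = λ/μ = 42.94/99.44 = 0.4318

Final: 0.4318


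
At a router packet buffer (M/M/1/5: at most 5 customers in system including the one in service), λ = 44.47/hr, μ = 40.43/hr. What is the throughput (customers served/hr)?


ρ = 1.0999; P_K = (1−ρ)ρ^5/(1−ρ^6) = 0.208703
λ_eff = λ(1 − P_K) = 44.47·(1 − 0.208703) = 44.47·0.791297 = 35.1890 /hr

Final: 35.1890 /hr


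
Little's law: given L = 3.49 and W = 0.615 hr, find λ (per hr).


λ = L/W = 3.49/0.615 = 5.6748 /hr

Final: 5.6748 /hr


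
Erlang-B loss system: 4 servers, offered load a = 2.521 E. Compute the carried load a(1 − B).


B(4,2.521) = 0.152278 (Erlang-B)
Carried load = a(1 − B) = 2.521·(1 − 0.152278) = 2.521·0.847722 = 2.1371 E

Final: 2.1371 Erlangs


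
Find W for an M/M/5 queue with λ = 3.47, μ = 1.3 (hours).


a = 2.6692; ρ = 0.5338; P₀ = 0.066941
Lq = P₀·a^c·ρ/(c!(1−ρ)²) = 0.18569
Wq = Lq/λ = 0.18569/3.47 = 0.05351 hr
W = Wq + 1/μ = 0.05351 + 0.76923 = 0.82274 hr

Final: 0.82274 hr


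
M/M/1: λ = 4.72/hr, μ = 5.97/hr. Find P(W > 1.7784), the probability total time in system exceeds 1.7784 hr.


W ~ Exponential(μ−λ) for M/M/1.
μ − λ = 5.97 − 4.72 = 1.2500
P(W > t) = e^{−(μ−λ)t} = e^{−2.2230} = 0.108284

Final: 0.108284


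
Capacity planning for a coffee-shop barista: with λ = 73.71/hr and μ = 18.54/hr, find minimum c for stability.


Stability requires cμ > λ ⇔ c > λ/μ.
λ/μ = 73.71/18.54 = 3.9757
Minimum integer c = ⌊3.9757⌋ + 1 = 4
Check: 4·18.54 = 74.16 > 73.71, while 3·18.54 = 55.62 ≤ 73.71

Final: 4 servers


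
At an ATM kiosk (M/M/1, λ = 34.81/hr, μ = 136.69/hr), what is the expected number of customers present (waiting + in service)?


ρ = λ/μ = 34.81/136.69 = 0.2547
L = ρ/(1−ρ) = 0.2547/(1 − 0.2547) = 0.2547/0.7453 = 0.3417

Final: 0.3417


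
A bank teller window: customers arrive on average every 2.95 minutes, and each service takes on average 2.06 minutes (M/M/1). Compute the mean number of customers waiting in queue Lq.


λ = 60/2.95 = 20.3390 /hr
μ = 60/2.06 = 29.1262 /hr
ρ = λ/μ = 20.3390/29.1262 = 0.6983
Lq = ρ²/(1−ρ) = 0.4876/0.3017 = 1.6163

Final: 1.6163


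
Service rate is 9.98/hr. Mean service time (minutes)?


Mean service time = 1/μ = 1/9.98 hour = 0.10020 hour
In minutes: 0.10020 × 60 = 6.0120 min

Final: 6.0120 min


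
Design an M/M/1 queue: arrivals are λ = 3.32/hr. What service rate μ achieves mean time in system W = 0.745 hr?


W = 1/(μ−λ) ⇒ μ − λ = 1/W = 1/0.745 = 1.3423
μ = λ + 1/W = 3.32 + 1.3423 = 4.6623 per hr

Final: 4.6623 /hr


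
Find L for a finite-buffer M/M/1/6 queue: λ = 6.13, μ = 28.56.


ρ = 6.13/28.56 = 0.2146
L = ρ[1 − (K+1)ρ^K + Kρ^(K+1)] / [(1−ρ)(1−ρ^(K+1))]
Numerator: 0.2146·(1 − 7·0.00009777 + 6·0.00002099) = 0.214516
Denominator: (0.7854)·(0.999979) = 0.785348
L = 0.214516/0.785348 = 0.2731

Final: 0.2731


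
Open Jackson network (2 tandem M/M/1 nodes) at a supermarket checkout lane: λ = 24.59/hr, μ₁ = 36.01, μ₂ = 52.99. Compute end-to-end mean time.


Each node sees arrival rate λ = 24.59/hr (tandem ⇒ throughput preserved).
W₁ = 1/(μ₁−λ) = 1/(36.01−24.59) = 0.08757 hr
W₂ = 1/(μ₂−λ) = 1/(52.99−24.59) = 0.03521 hr
W_total = W₁ + W₂ = 0.08757 + 0.03521 = 0.12278 hr

Final: 0.12278 hr


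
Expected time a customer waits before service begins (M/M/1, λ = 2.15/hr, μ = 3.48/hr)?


ρ = 2.15/3.48 = 0.6178
Wq = ρ/(μ−λ) = 0.6178/(3.48 − 2.15) = 0.6178/1.33 = 0.4645 hr

Final: 0.4645 hr


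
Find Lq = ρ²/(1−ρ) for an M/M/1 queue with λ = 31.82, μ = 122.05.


ρ = 31.82/122.05 = 0.2607
Lq = ρ²/(1−ρ) = 0.06797/0.7393 = 0.09194

Final: 0.09194


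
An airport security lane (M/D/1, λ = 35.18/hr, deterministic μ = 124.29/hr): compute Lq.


ρ = 35.18/124.29 = 0.2830
M/D/1: Lq = ρ²/(2(1−ρ)) = 0.08012/(2·0.7170) = 0.05587

Final: 0.05587


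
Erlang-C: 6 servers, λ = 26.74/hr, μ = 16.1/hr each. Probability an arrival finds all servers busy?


a = λ/μ = 1.6609; ρ = a/6 = 0.2768
P₀ = 0.189884 (from M/M/c formula)
C(c,a) = [a^c/(c!(1−ρ))]·P₀ = [20.99003/(720·0.7232)]·0.189884
= 0.04031·0.189884 = 0.007655

Final: 0.007655


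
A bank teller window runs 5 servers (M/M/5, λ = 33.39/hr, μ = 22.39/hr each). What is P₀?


a = λ/μ = 33.39/22.39 = 1.4913; ρ = a/c = 0.2983
Σ_{k=0}^{4} a^k/k! (terms k=0..4) = 1.00000 + 1.49129 + 1.11197 + 0.55276 + 0.20608 = 4.36210
Tail: a^5/(5!(1−ρ)) = 7.37584/(120·0.7017) = 0.08759
P₀ = 1/(4.36210 + 0.08759) = 1/4.44969 = 0.224735

Final: 0.224735


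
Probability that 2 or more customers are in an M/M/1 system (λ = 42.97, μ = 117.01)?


ρ = 42.97/117.01 = 0.3672
P(N ≥ n) = ρ^n = 0.3672^2 = 0.134860

Final: 0.134860


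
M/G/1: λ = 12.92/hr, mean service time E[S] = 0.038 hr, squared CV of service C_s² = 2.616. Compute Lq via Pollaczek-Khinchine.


ρ = λ·E[S] = 12.92·0.038 = 0.4910
Lq = ρ²(1+C_s²)/(2(1−ρ)) = 0.2410·(1+2.616)/(2·0.5090)
= 0.2410·3.6160/1.0181 = 0.85613

Final: 0.85613


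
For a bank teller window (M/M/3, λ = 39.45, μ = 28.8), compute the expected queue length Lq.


a = λ/μ = 1.3698; ρ = a/3 = 0.4566
P₀ = 0.244125
Lq = P₀·a^c·ρ / (c!·(1−ρ)²) = 0.244125·2.57018·0.4566/(6·0.29529)
= 0.16170

Final: 0.16170


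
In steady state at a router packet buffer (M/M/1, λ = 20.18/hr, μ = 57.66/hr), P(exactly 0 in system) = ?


ρ = 20.18/57.66 = 0.3500
P_n = (1−ρ)·ρ^n = (1 − 0.3500)·0.3500^0 = 0.6500·1.000000 = 0.650017

Final: 0.650017


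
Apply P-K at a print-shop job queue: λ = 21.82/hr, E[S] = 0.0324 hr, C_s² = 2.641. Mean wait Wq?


ρ = λ·E[S] = 21.82·0.0324 = 0.7070
E[S²] = E[S]²(1+C_s²) = 0.0324²·(1+2.641) = 0.003822
Wq = λ·E[S²]/(2(1−ρ)) = 21.82·0.003822/(2·0.2930) = 0.14231 hr

Final: 0.14231 hr


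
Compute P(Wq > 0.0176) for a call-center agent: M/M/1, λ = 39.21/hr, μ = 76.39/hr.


ρ = 39.21/76.39 = 0.5133
P(Wq > t) = ρ·e^{−(μ−λ)t} = 0.5133·e^{−0.6544}
= 0.5133·0.519770 = 0.266791

Final: 0.266791


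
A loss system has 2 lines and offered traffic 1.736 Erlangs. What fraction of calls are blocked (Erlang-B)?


B(c,a) = (a^c/c!) / Σ_{k=0}^{c} a^k/k!
a^2/2! = 1.506848
Σ terms (k=0..2): 1.00000 + 1.73600 + 1.50685 = 4.242848
B = 1.506848/4.242848 = 0.355150

Final: 0.355150


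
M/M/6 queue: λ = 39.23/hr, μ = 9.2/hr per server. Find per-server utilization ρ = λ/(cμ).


ρ = λ/(cμ) = 39.23/(6·9.2) = 39.23/55.20 = 0.7107

Final: 0.7107


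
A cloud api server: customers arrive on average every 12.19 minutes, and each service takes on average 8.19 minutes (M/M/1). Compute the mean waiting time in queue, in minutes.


λ = 60/12.19 = 4.9221 /hr
μ = 60/8.19 = 7.3260 /hr
ρ = λ/μ = 4.9221/7.3260 = 0.6719
Wq = ρ/(μ−λ) = 0.6719/(7.3260−4.9221) = 0.27948 hr
In minutes: 0.27948·60 = 16.769 min

Final: 16.769 min


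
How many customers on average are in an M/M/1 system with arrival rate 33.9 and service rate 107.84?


ρ = λ/μ = 33.9/107.84 = 0.3144
L = ρ/(1−ρ) = 0.3144/(1 − 0.3144) = 0.3144/0.6856 = 0.4585

Final: 0.4585


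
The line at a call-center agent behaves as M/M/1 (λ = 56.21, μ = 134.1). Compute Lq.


ρ = 56.21/134.1 = 0.4192
Lq = ρ²/(1−ρ) = 0.1757/0.5808 = 0.3025

Final: 0.3025


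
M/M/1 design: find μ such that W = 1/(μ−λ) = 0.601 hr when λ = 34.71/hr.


W = 1/(μ−λ) ⇒ μ − λ = 1/W = 1/0.601 = 1.6639
μ = λ + 1/W = 34.71 + 1.6639 = 36.3739 per hr

Final: 36.3739 /hr


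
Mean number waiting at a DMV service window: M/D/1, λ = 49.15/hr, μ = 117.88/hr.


ρ = 49.15/117.88 = 0.4169
M/D/1: Lq = ρ²/(2(1−ρ)) = 0.1738/(2·0.5831) = 0.14908

Final: 0.14908


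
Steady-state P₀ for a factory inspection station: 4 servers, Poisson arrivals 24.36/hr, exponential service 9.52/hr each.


a = λ/μ = 24.36/9.52 = 2.5588; ρ = a/c = 0.6397
Σ_{k=0}^{3} a^k/k! (terms k=0..3) = 1.00000 + 2.55882 + 3.27379 + 2.79235 = 9.62496
Tail: a^4/(4!(1−ρ)) = 42.87078/(24·0.3603) = 4.95784
P₀ = 1/(9.62496 + 4.95784) = 1/14.58281 = 0.068574

Final: 0.068574


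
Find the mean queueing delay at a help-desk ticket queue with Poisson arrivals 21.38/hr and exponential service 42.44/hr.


ρ = 21.38/42.44 = 0.5038
Wq = ρ/(μ−λ) = 0.5038/(42.44 − 21.38) = 0.5038/21.06 = 0.02392 hr

Final: 0.02392 hr


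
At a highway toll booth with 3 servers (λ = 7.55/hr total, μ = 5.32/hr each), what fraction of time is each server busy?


ρ = λ/(cμ) = 7.55/(3·5.32) = 7.55/15.96 = 0.4731

Final: 0.4731


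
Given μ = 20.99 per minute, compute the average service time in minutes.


Mean service time = 1/μ = 1/20.99 minute = 0.04764 minute
In minutes: 0.04764 × 1 = 0.04764 min

Final: 0.04764 min


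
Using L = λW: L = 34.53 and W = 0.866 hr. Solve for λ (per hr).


λ = L/W = 34.53/0.866 = 39.8730 /hr

Final: 39.8730 /hr


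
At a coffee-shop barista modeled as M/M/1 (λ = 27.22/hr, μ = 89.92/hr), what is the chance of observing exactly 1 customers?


ρ = 27.22/89.92 = 0.3027
P_n = (1−ρ)·ρ^n = (1 − 0.3027)·0.3027^1 = 0.6973·0.302714 = 0.211078

Final: 0.211078


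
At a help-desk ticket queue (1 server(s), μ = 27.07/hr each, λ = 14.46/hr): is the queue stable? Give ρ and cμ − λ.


Total capacity cμ = 1·27.07 = 27.07/hr
ρ = λ/(cμ) = 14.46/27.07 = 0.5342
Stable ⇔ ρ < 1: YES
Spare capacity = cμ − λ = 27.07 − 14.46 = 12.61/hr

Final: ρ = 0.5342; stable; margin = 12.61/hr


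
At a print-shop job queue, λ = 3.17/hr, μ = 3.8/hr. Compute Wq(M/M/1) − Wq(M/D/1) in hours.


ρ = 3.17/3.8 = 0.8342
Wq(M/M/1) = ρ/(μ−λ) = 0.8342/0.6300 = 1.32414 hr
Wq(M/D/1) = ρ/(2(μ−λ)) = 0.66207 hr
Savings = 1.32414 − 0.66207 = 0.66207 hr

Final: 0.66207 hr


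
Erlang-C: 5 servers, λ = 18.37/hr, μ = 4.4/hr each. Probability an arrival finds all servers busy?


a = λ/μ = 4.1750; ρ = a/5 = 0.8350
P₀ = 0.009733 (from M/M/c formula)
C(c,a) = [a^c/(c!(1−ρ))]·P₀ = [1268.47642/(120·0.1650)]·0.009733
= 64.06447·0.009733 = 0.623541

Final: 0.623541


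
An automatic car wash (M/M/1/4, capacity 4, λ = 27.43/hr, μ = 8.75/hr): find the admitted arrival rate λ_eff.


ρ = 3.1349; P_K = (1−ρ)ρ^4/(1−ρ^5) = 0.683263
λ_eff = λ(1 − P_K) = 27.43·(1 − 0.683263) = 27.43·0.316737 = 8.6881 /hr

Final: 8.6881 /hr


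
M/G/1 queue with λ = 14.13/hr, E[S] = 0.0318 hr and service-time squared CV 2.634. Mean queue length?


ρ = λ·E[S] = 14.13·0.0318 = 0.4493
Lq = ρ²(1+C_s²)/(2(1−ρ)) = 0.2019·(1+2.634)/(2·0.5507)
= 0.2019·3.6340/1.1013 = 0.66620

Final: 0.66620


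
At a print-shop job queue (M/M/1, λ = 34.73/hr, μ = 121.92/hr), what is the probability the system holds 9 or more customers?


ρ = 34.73/121.92 = 0.2849
P(N ≥ n) = ρ^n = 0.2849^9 = 0.00001235

Final: 0.00001235


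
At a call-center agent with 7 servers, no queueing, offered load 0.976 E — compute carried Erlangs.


B(7,0.976) = 0.00006307 (Erlang-B)
Carried load = a(1 − B) = 0.976·(1 − 0.00006307) = 0.976·0.999937 = 0.9759 E

Final: 0.9759 Erlangs


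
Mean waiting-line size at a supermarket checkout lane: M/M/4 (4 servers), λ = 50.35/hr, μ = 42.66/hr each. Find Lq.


a = λ/μ = 1.1803; ρ = a/4 = 0.2951
P₀ = 0.306233
Lq = P₀·a^c·ρ / (c!·(1−ρ)²) = 0.306233·1.94050·0.2951/(24·0.49693)
= 0.01470

Final: 0.01470


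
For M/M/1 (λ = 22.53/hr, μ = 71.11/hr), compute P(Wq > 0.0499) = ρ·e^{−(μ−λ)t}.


ρ = 22.53/71.11 = 0.3168
P(Wq > t) = ρ·e^{−(μ−λ)t} = 0.3168·e^{−2.4241}
= 0.3168·0.088554 = 0.028057

Final: 0.028057


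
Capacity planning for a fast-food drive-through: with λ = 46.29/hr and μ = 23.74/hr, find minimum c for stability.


Stability requires cμ > λ ⇔ c > λ/μ.
λ/μ = 46.29/23.74 = 1.9499
Minimum integer c = ⌊1.9499⌋ + 1 = 2
Check: 2·23.74 = 47.48 > 46.29, while 1·23.74 = 23.74 ≤ 46.29

Final: 2 servers


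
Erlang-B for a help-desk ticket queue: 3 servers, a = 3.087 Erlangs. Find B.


B(c,a) = (a^c/c!) / Σ_{k=0}^{c} a^k/k!
a^3/3! = 4.902963
Σ terms (k=0..3): 1.00000 + 3.08700 + 4.76478 + 4.90296 = 13.754748
B = 4.902963/13.754748 = 0.356456

Final: 0.356456


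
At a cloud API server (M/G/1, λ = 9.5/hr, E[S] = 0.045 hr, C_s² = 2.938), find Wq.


ρ = λ·E[S] = 9.5·0.045 = 0.4275
E[S²] = E[S]²(1+C_s²) = 0.045²·(1+2.938) = 0.007974
Wq = λ·E[S²]/(2(1−ρ)) = 9.5·0.007974/(2·0.5725) = 0.06616 hr

Final: 0.06616 hr


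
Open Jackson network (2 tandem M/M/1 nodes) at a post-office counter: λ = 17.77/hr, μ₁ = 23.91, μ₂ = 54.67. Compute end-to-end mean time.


Each node sees arrival rate λ = 17.77/hr (tandem ⇒ throughput preserved).
W₁ = 1/(μ₁−λ) = 1/(23.91−17.77) = 0.16287 hr
W₂ = 1/(μ₂−λ) = 1/(54.67−17.77) = 0.02710 hr
W_total = W₁ + W₂ = 0.16287 + 0.02710 = 0.18997 hr

Final: 0.18997 hr


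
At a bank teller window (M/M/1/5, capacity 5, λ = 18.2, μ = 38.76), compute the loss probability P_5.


ρ = λ/μ = 18.2/38.76 = 0.4696
P_K = (1−ρ)ρ^K/(1−ρ^(K+1)) = (0.5304·0.022826)/(1 − 0.010718)
= 0.012108/0.989282 = 0.012239

Final: 0.012239


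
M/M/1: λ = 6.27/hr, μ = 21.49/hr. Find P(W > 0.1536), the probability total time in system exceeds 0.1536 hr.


W ~ Exponential(μ−λ) for M/M/1.
μ − λ = 21.49 − 6.27 = 15.2200
P(W > t) = e^{−(μ−λ)t} = e^{−2.3378} = 0.096541

Final: 0.096541


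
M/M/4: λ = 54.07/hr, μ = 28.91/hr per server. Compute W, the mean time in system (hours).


a = 1.8703; ρ = 0.4676; P₀ = 0.149988
Lq = P₀·a^c·ρ/(c!(1−ρ)²) = 0.12613
Wq = Lq/λ = 0.12613/54.07 = 0.002333 hr
W = Wq + 1/μ = 0.002333 + 0.03459 = 0.03692 hr

Final: 0.03692 hr


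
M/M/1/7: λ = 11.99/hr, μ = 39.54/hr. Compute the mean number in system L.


ρ = 11.99/39.54 = 0.3032
L = ρ[1 − (K+1)ρ^K + Kρ^(K+1)] / [(1−ρ)(1−ρ^(K+1))]
Numerator: 0.3032·(1 − 8·0.0002358 + 7·0.00007149) = 0.302817
Denominator: (0.6968)·(0.999929) = 0.696713
L = 0.302817/0.696713 = 0.4346

Final: 0.4346


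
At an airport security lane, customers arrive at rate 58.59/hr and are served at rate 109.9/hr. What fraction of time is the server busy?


ρ = λ/μ = 58.59/109.9 = 0.5331

Final: 0.5331


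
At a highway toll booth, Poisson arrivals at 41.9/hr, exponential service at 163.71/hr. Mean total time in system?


W = 1/(μ−λ) = 1/(163.71 − 41.9) = 1/121.81 = 0.008210 hr

Final: 0.008210 hr


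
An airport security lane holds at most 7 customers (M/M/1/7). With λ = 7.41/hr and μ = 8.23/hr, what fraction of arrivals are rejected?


ρ = λ/μ = 7.41/8.23 = 0.9004
P_K = (1−ρ)ρ^K/(1−ρ^(K+1)) = (0.09964·0.479655)/(1 − 0.431864)
= 0.047791/0.568136 = 0.084118

Final: 0.084118


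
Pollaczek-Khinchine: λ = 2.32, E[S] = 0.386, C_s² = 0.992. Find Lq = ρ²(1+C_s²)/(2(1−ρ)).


ρ = λ·E[S] = 2.32·0.386 = 0.8955
Lq = ρ²(1+C_s²)/(2(1−ρ)) = 0.8020·(1+0.992)/(2·0.1045)
= 0.8020·1.9920/0.2090 = 7.64499

Final: 7.64499


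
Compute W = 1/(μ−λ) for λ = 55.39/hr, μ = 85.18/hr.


W = 1/(μ−λ) = 1/(85.18 − 55.39) = 1/29.79 = 0.03357 hr

Final: 0.03357 hr


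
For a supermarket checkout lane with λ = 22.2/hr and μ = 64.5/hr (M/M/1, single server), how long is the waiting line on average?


ρ = 22.2/64.5 = 0.3442
Lq = ρ²/(1−ρ) = 0.1185/0.6558 = 0.1806

Final: 0.1806


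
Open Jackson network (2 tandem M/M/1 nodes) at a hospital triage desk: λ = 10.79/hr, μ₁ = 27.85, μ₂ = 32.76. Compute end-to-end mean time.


Each node sees arrival rate λ = 10.79/hr (tandem ⇒ throughput preserved).
W₁ = 1/(μ₁−λ) = 1/(27.85−10.79) = 0.05862 hr
W₂ = 1/(μ₂−λ) = 1/(32.76−10.79) = 0.04552 hr
W_total = W₁ + W₂ = 0.05862 + 0.04552 = 0.10413 hr

Final: 0.10413 hr


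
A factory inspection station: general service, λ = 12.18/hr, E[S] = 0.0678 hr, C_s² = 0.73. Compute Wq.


ρ = λ·E[S] = 12.18·0.0678 = 0.8258
E[S²] = E[S]²(1+C_s²) = 0.0678²·(1+0.73) = 0.007953
Wq = λ·E[S²]/(2(1−ρ)) = 12.18·0.007953/(2·0.1742) = 0.27803 hr

Final: 0.27803 hr


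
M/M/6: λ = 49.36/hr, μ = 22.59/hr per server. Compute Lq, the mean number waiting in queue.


a = λ/μ = 2.1850; ρ = a/6 = 0.3642
P₀ = 0.112189
Lq = P₀·a^c·ρ / (c!·(1−ρ)²) = 0.112189·108.83123·0.3642/(720·0.40428)
= 0.01528

Final: 0.01528


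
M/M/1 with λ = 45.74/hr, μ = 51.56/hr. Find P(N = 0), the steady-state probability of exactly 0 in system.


ρ = 45.74/51.56 = 0.8871
P_n = (1−ρ)·ρ^n = (1 − 0.8871)·0.8871^0 = 0.1129·1.000000 = 0.112878

Final: 0.112878


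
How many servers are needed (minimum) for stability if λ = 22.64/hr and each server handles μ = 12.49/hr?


Stability requires cμ > λ ⇔ c > λ/μ.
λ/μ = 22.64/12.49 = 1.8127
Minimum integer c = ⌊1.8127⌋ + 1 = 2
Check: 2·12.49 = 24.98 > 22.64, while 1·12.49 = 12.49 ≤ 22.64

Final: 2 servers


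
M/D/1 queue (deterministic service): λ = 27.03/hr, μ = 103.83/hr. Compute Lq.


ρ = 27.03/103.83 = 0.2603
M/D/1: Lq = ρ²/(2(1−ρ)) = 0.06777/(2·0.7397) = 0.04581

Final: 0.04581


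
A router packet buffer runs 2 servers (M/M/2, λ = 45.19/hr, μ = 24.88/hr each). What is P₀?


a = λ/μ = 45.19/24.88 = 1.8163; ρ = a/c = 0.9082
Σ_{k=0}^{1} a^k/k! (terms k=0..1) = 1.00000 + 1.81632 = 2.81632
Tail: a^2/(2!(1−ρ)) = 3.29901/(2·0.09184) = 17.96049
P₀ = 1/(2.81632 + 17.96049) = 1/20.77681 = 0.048131

Final: 0.048131


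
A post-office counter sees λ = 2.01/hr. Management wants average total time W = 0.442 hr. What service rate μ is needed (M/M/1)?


W = 1/(μ−λ) ⇒ μ − λ = 1/W = 1/0.442 = 2.2624
μ = λ + 1/W = 2.01 + 2.2624 = 4.2724 per hr

Final: 4.2724 /hr


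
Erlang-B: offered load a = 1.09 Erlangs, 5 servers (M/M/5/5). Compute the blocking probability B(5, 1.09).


B(c,a) = (a^c/c!) / Σ_{k=0}^{c} a^k/k!
a^5/5! = 0.012822
Σ terms (k=0..5): 1.00000 + 1.09000 + 0.59405 + 0.21584 + 0.05882 + 0.01282 = 2.971526
B = 0.012822/2.971526 = 0.004315

Final: 0.004315


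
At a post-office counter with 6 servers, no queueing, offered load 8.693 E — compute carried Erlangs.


B(6,8.693) = 0.425697 (Erlang-B)
Carried load = a(1 − B) = 8.693·(1 − 0.425697) = 8.693·0.574303 = 4.9924 E

Final: 4.9924 Erlangs


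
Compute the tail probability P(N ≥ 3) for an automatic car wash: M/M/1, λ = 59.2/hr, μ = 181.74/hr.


ρ = 59.2/181.74 = 0.3257
P(N ≥ n) = ρ^n = 0.3257^3 = 0.034563

Final: 0.034563


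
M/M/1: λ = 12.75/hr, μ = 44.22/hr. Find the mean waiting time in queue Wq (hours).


ρ = 12.75/44.22 = 0.2883
Wq = ρ/(μ−λ) = 0.2883/(44.22 − 12.75) = 0.2883/31.47 = 0.009162 hr

Final: 0.009162 hr


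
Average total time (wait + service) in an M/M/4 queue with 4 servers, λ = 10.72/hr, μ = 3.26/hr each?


a = 3.2883; ρ = 0.8221; P₀ = 0.023253
Lq = P₀·a^c·ρ/(c!(1−ρ)²) = 2.94225
Wq = Lq/λ = 2.94225/10.72 = 0.27446 hr
W = Wq + 1/μ = 0.27446 + 0.30675 = 0.58121 hr

Final: 0.58121 hr


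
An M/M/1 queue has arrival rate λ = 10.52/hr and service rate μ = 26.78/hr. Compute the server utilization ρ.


ρ = λ/μ = 10.52/26.78 = 0.3928

Final: 0.3928


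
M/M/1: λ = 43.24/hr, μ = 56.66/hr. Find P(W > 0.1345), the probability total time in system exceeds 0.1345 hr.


W ~ Exponential(μ−λ) for M/M/1.
μ − λ = 56.66 − 43.24 = 13.4200
P(W > t) = e^{−(μ−λ)t} = e^{−1.8050} = 0.164476

Final: 0.164476


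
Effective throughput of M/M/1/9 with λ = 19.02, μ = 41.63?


ρ = 0.4569; P_K = (1−ρ)ρ^9/(1−ρ^10) = 0.0004713
λ_eff = λ(1 − P_K) = 19.02·(1 − 0.0004713) = 19.02·0.999529 = 19.0110 /hr

Final: 19.0110 /hr


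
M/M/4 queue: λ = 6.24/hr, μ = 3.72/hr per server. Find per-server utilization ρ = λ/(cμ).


ρ = λ/(cμ) = 6.24/(4·3.72) = 6.24/14.88 = 0.4194

Final: 0.4194


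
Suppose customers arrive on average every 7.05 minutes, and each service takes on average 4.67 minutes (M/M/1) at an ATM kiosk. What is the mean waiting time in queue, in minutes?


λ = 60/7.05 = 8.5106 /hr
μ = 60/4.67 = 12.8480 /hr
ρ = λ/μ = 8.5106/12.8480 = 0.6624
Wq = ρ/(μ−λ) = 0.6624/(12.8480−8.5106) = 0.15272 hr
In minutes: 0.15272·60 = 9.163 min

Final: 9.163 min


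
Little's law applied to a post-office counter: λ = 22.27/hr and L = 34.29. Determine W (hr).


W = L/λ = 34.29/22.27 = 1.5397 hr

Final: 1.5397 hr


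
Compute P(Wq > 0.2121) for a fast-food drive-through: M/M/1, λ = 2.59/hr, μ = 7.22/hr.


ρ = 2.59/7.22 = 0.3587
P(Wq > t) = ρ·e^{−(μ−λ)t} = 0.3587·e^{−0.9820}
= 0.3587·0.374553 = 0.134362

Final: 0.134362


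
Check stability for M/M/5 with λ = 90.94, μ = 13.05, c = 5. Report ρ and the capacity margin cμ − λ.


Total capacity cμ = 5·13.05 = 65.25/hr
ρ = λ/(cμ) = 90.94/65.25 = 1.3937
Stable ⇔ ρ < 1: NO
Spare capacity = cμ − λ = 65.25 − 90.94 = -25.69/hr

Final: ρ = 1.3937; unstable; margin = -25.69/hr


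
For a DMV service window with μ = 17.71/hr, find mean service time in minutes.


Mean service time = 1/μ = 1/17.71 hour = 0.05647 hour
In minutes: 0.05647 × 60 = 3.3879 min

Final: 3.3879 min


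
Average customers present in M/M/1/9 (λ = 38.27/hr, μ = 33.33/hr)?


ρ = 38.27/33.33 = 1.1482
L = ρ[1 − (K+1)ρ^K + Kρ^(K+1)] / [(1−ρ)(1−ρ^(K+1))]
Numerator: 1.1482·(1 − 10·3.469032 + 9·3.983194) = 2.478336
Denominator: (-0.1482)·(-2.983194) = 0.442154
L = 2.478336/0.442154 = 5.6051

Final: 5.6051


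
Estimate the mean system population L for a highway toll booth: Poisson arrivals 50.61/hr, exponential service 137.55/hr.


ρ = λ/μ = 50.61/137.55 = 0.3679
L = ρ/(1−ρ) = 0.3679/(1 − 0.3679) = 0.3679/0.6321 = 0.5821

Final: 0.5821


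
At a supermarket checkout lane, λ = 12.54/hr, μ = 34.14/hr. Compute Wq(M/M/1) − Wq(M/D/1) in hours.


ρ = 12.54/34.14 = 0.3673
Wq(M/M/1) = ρ/(μ−λ) = 0.3673/21.60 = 0.01701 hr
Wq(M/D/1) = ρ/(2(μ−λ)) = 0.008503 hr
Savings = 0.01701 − 0.008503 = 0.008503 hr

Final: 0.008503 hr


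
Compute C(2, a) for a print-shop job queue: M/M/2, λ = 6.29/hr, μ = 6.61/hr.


a = λ/μ = 0.9516; ρ = a/2 = 0.4758
P₀ = 0.355202 (from M/M/c formula)
C(c,a) = [a^c/(c!(1−ρ))]·P₀ = [0.90552/(2·0.5242)]·0.355202
= 0.86371·0.355202 = 0.306791

Final: 0.306791


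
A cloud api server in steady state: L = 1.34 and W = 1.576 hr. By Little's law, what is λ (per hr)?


λ = L/W = 1.34/1.576 = 0.8503 /hr

Final: 0.8503 /hr
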